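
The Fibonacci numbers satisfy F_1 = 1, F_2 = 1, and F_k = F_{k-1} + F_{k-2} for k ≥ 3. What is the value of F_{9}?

34

F_{2} = F_{1} + F_{0} = 1 + 0 = 1
F_{3} = F_{2} + F_{1} = 1 + 1 = 2
F_{4} = F_{3} + F_{2} = 2 + 1 = 3
F_{5} = F_{4} + F_{3} = 3 + 2 = 5
F_{6} = F_{5} + F_{4} = 5 + 3 = 8
F_{7} = F_{6} + F_{5} = 8 + 5 = 13
F_{8} = F_{7} + F_{6} = 13 + 8 = 21
F_{9} = F_{8} + F_{7} = 21 + 13 = 34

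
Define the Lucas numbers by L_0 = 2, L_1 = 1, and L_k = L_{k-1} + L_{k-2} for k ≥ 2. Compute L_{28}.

710647

Iterating the recurrence up to L_{24} = 103682 and L_{23} = 64079:
L_{25} = L_{24} + L_{23} = 103682 + 64079 = 167761
L_{26} = L_{25} + L_{24} = 167761 + 103682 = 271443
L_{27} = L_{26} + L_{25} = 271443 + 167761 = 439204
L_{28} = L_{27} + L_{26} = 439204 + 271443 = 710647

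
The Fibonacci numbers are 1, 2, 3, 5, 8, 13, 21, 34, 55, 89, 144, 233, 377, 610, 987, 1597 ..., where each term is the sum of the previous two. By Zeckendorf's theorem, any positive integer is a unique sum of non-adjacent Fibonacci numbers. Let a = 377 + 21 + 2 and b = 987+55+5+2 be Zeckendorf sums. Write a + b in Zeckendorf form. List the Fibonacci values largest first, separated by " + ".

The two numbers are 400 and 1049, so their sum is 1449.
largest Fibonacci ≤ 1449 is 987; 1449 − 987 = 462
largest Fibonacci ≤ 462 is 377; 462 − 377 = 85
largest Fibonacci ≤ 85 is 55; 85 − 55 = 30
largest Fibonacci ≤ 30 is 21; 30 − 21 = 9
largest Fibonacci ≤ 9 is 8; 9 − 8 = 1
largest Fibonacci ≤ 1 is 1; 1 − 1 = 0

987 + 377 + 55 + 21 + 8 + 1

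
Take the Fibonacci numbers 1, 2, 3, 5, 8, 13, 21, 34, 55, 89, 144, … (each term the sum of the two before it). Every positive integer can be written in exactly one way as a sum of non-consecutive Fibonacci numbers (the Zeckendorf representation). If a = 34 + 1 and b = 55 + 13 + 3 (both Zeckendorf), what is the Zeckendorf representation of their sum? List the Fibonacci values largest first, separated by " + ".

The two numbers are 35 and 71, so their sum is 106.
take 89 (≤ 106); 106 − 89 = 17
take 13 (≤ 17); 17 − 13 = 4
take 3 (≤ 4); 4 − 3 = 1
take 1 (≤ 1); 1 − 1 = 0

89 + 13 + 3 + 1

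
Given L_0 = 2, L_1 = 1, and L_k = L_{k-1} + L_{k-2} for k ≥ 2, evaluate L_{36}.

33385282

Iterating the recurrence up to L_{31} = 3010349 and L_{30} = 1860498:
L_{32} = L_{31} + L_{30} = 3010349 + 1860498 = 4870847
L_{33} = L_{32} + L_{31} = 4870847 + 3010349 = 7881196
L_{34} = L_{33} + L_{32} = 7881196 + 4870847 = 12752043
L_{35} = L_{34} + L_{33} = 12752043 + 7881196 = 20633239
L_{36} = L_{35} + L_{34} = 20633239 + 12752043 = 33385282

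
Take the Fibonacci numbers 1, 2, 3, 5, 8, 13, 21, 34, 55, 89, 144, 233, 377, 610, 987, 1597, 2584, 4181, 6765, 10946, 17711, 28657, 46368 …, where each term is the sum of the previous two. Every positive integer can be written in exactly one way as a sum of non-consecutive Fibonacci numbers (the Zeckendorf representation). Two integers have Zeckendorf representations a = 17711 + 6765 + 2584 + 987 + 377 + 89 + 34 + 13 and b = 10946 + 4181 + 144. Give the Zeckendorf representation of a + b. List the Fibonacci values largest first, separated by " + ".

The two numbers are 28560 and 15271, so their sum is 43831.
Repeatedly subtract the largest Fibonacci number that fits:
take 28657 (≤ 43831); 43831 − 28657 = 15174
take 10946 (≤ 15174); 15174 − 10946 = 4228
take 4181 (≤ 4228); 4228 − 4181 = 47
take 34 (≤ 47); 47 − 34 = 13
take 13 (≤ 13); 13 − 13 = 0

28657 + 10946 + 4181 + 34 + 13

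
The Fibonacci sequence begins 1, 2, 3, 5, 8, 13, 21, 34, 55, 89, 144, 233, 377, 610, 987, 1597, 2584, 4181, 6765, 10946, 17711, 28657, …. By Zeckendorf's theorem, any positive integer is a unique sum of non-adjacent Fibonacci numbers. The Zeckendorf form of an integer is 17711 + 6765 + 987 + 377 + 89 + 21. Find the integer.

17711 + 6765 + 987 + 377 + 89 + 21 = 25950.

25950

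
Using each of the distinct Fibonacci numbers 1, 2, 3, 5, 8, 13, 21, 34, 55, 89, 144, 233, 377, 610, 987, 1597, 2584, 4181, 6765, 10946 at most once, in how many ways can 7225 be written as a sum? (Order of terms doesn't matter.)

Each representation comes from the Zeckendorf form by replacing some F_k with F_{k−1} + F_{k−2} where possible.
7225 = 6765+377+55+21+5+2 = 6765+377+55+13+8+5+2 = 6765+233+144+55+21+5+2 = 4181+2584+377+55+21+5+2 = 6765+377+34+21+13+8+5+2 = … (20 more), for 25 in all.

25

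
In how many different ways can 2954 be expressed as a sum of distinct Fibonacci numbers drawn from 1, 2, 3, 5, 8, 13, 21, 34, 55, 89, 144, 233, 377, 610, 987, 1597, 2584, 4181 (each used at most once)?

27

Each representation comes from the Zeckendorf form by replacing some F_k with F_{k−1} + F_{k−2} where possible.
2954 = 2584+233+89+34+13+1 = 2584+233+89+34+8+5+1 = 1597+987+233+89+34+13+1 = 2584+233+89+34+8+3+2+1 = … (23 more), for 27 in all.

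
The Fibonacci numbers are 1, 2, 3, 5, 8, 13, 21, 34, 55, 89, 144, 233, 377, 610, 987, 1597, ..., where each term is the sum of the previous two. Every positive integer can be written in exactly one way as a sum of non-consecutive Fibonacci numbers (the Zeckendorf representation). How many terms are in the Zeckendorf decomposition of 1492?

5

take 987 (≤ 1492); 1492 − 987 = 505
take 377 (≤ 505); 505 − 377 = 128
take 89 (≤ 128); 128 − 89 = 39
take 34 (≤ 39); 39 − 34 = 5
take 5 (≤ 5); 5 − 5 = 0
1492 = 987 + 377 + 89 + 34 + 5, which has 5 terms.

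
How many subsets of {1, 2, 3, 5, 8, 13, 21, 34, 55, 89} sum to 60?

60 = 55+5 = 55+3+2 = 34+21+5 = 34+21+3+2 = … (2 more), for 6 in all.

6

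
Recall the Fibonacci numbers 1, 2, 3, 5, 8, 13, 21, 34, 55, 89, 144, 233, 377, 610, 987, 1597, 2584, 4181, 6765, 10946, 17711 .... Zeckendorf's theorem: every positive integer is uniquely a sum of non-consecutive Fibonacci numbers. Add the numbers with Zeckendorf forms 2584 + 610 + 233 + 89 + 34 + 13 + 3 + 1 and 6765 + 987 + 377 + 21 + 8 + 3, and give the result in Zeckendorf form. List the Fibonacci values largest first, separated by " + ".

The two numbers are 3567 and 8161, so their sum is 11728.
take 10946 (≤ 11728); 11728 − 10946 = 782
take 610 (≤ 782); 782 − 610 = 172
take 144 (≤ 172); 172 − 144 = 28
take 21 (≤ 28); 28 − 21 = 7
take 5 (≤ 7); 7 − 5 = 2
take 2 (≤ 2); 2 − 2 = 0

10946 + 610 + 144 + 21 + 5 + 2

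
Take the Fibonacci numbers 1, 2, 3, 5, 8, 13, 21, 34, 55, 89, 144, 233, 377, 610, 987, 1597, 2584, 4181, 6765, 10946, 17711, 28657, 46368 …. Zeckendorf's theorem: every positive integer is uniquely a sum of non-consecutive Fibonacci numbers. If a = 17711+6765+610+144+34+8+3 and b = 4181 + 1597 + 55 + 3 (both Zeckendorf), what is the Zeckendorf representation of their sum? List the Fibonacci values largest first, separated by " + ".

The two numbers are 25275 and 5836, so their sum is 31111.
Greedily peel off the largest Fibonacci term at each step:
subtract 28657 from 31111: 2454 remains
subtract 1597 from 2454: 857 remains
subtract 610 from 857: 247 remains
subtract 233 from 247: 14 remains
subtract 13 from 14: 1 remains
subtract 1 from 1: 0 remains

28657 + 1597 + 610 + 233 + 13 + 1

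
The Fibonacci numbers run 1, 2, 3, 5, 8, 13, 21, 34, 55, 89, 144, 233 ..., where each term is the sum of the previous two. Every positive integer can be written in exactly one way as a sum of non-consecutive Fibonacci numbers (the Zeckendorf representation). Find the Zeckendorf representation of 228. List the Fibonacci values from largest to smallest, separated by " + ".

228 − 144 = 84
84 − 55 = 29
29 − 21 = 8
8 − 8 = 0
So 228 = 144 + 55 + 21 + 8, with no two terms consecutive in the sequence.

144 + 55 + 21 + 8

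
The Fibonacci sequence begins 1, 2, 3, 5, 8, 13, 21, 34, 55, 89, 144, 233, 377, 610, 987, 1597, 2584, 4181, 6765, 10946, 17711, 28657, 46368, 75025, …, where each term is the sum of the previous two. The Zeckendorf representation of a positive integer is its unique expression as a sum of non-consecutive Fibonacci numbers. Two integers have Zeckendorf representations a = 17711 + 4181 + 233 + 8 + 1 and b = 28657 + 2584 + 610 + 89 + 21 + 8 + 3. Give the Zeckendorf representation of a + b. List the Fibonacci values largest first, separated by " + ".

46368 + 6765 + 610 + 233 + 89 + 34 + 5 + 2

The two numbers are 22134 and 31972, so their sum is 54106.
subtract 46368 from 54106: 7738 remains
subtract 6765 from 7738: 973 remains
subtract 610 from 973: 363 remains
subtract 233 from 363: 130 remains
subtract 89 from 130: 41 remains
subtract 34 from 41: 7 remains
subtract 5 from 7: 2 remains
subtract 2 from 2: 0 remains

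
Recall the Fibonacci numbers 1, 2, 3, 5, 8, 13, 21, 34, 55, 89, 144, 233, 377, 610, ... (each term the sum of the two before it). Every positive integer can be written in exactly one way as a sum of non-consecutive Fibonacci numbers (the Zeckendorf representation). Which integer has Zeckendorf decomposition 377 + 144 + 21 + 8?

377 + 144 + 21 + 8 = 550.

550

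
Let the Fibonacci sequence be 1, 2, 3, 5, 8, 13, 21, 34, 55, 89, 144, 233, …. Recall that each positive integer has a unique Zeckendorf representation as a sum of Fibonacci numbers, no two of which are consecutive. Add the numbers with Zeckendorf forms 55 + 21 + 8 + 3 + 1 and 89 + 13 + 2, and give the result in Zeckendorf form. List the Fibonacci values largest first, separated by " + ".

The two numbers are 88 and 104, so their sum is 192.
192: greatest Fibonacci not exceeding it is 144, leaving 48
48: greatest Fibonacci not exceeding it is 34, leaving 14
14: greatest Fibonacci not exceeding it is 13, leaving 1
1: greatest Fibonacci not exceeding it is 1, leaving 0

144 + 34 + 13 + 1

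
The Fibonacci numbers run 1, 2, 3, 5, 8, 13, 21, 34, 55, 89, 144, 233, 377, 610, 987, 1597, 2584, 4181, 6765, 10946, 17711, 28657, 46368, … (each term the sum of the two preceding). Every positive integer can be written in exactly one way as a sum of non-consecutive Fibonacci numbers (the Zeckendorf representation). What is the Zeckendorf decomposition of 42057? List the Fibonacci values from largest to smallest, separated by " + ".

28657 + 10946 + 1597 + 610 + 233 + 13 + 1

Repeatedly subtract the largest Fibonacci number that fits:
42057: greatest Fibonacci not exceeding it is 28657, leaving 13400
13400: greatest Fibonacci not exceeding it is 10946, leaving 2454
2454: greatest Fibonacci not exceeding it is 1597, leaving 857
857: greatest Fibonacci not exceeding it is 610, leaving 247
247: greatest Fibonacci not exceeding it is 233, leaving 14
14: greatest Fibonacci not exceeding it is 13, leaving 1
1: greatest Fibonacci not exceeding it is 1, leaving 0
So 42057 = 28657 + 10946 + 1597 + 610 + 233 + 13 + 1, with no two terms consecutive in the sequence.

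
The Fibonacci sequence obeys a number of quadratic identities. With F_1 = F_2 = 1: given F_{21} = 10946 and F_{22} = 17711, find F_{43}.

By F_{2k+1} = F_k² + F_{k+1}²: F_{43} = 10946² + 17711² = 119814916 + 313679521 = 433494437.

433494437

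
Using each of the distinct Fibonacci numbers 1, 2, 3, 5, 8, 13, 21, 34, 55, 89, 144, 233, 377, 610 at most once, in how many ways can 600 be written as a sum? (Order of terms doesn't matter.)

14

Starting from the Zeckendorf form and repeatedly splitting a term F_k into F_{k−1} + F_{k−2} (when neither is already used) reaches every representation.
600 = 377+144+55+21+3 = 377+144+55+21+2+1 = 377+144+55+13+8+3 = … (11 more), for 14 in all.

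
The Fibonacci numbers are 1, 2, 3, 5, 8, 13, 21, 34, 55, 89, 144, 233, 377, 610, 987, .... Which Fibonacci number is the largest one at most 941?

610 ≤ 941 < 987, so the largest Fibonacci number not exceeding 941 is 610.

610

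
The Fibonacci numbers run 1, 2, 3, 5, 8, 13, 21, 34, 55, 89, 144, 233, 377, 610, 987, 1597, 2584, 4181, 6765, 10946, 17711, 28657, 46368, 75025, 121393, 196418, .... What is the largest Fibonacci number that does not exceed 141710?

121393

121393 ≤ 141710 < 196418, so the largest Fibonacci number not exceeding 141710 is 121393.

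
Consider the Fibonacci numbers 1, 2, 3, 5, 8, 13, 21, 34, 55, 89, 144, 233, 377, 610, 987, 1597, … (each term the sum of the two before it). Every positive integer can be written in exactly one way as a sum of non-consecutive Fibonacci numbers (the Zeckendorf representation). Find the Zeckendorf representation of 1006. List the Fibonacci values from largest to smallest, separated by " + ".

Greedy algorithm:
987 ≤ 1006 < 1597, so take 987; remainder 19
13 ≤ 19 < 21, so take 13; remainder 6
5 ≤ 6 < 8, so take 5; remainder 1
1 ≤ 1 < 2, so take 1; remainder 0
So 1006 = 987 + 13 + 5 + 1, with no two terms consecutive in the sequence.

987 + 13 + 5 + 1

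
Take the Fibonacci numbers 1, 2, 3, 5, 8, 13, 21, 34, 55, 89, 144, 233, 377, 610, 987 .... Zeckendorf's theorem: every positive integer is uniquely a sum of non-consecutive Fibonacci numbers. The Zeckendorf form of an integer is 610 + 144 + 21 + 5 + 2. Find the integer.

782

610 + 144 + 21 + 5 + 2 = 782.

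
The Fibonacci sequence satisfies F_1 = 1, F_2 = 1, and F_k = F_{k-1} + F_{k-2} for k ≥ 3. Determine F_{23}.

28657

Iterating the recurrence up to F_{19} = 4181 and F_{18} = 2584:
F_{20} = F_{19} + F_{18} = 4181 + 2584 = 6765
F_{21} = F_{20} + F_{19} = 6765 + 4181 = 10946
F_{22} = F_{21} + F_{20} = 10946 + 6765 = 17711
F_{23} = F_{22} + F_{21} = 17711 + 10946 = 28657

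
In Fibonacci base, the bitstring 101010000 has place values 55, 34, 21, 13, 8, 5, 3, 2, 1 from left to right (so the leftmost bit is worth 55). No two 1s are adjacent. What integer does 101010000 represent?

84

Summing the place values of the 1 bits: 55 + 21 + 8 = 84.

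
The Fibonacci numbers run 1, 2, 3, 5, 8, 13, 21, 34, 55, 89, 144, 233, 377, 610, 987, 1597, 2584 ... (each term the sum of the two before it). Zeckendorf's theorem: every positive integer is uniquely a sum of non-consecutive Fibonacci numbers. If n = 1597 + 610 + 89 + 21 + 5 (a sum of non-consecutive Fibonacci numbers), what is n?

2322

1597 + 610 + 89 + 21 + 5 = 2322.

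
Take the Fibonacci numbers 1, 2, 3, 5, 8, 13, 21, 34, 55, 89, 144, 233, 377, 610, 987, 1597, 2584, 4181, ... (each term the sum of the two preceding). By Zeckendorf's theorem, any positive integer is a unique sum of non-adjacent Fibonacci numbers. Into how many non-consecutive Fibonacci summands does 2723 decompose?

Greedily peel off the largest Fibonacci term at each step:
2723: greatest Fibonacci not exceeding it is 2584, leaving 139
139: greatest Fibonacci not exceeding it is 89, leaving 50
50: greatest Fibonacci not exceeding it is 34, leaving 16
16: greatest Fibonacci not exceeding it is 13, leaving 3
3: greatest Fibonacci not exceeding it is 3, leaving 0
2723 = 2584 + 89 + 34 + 13 + 3, which has 5 terms.

5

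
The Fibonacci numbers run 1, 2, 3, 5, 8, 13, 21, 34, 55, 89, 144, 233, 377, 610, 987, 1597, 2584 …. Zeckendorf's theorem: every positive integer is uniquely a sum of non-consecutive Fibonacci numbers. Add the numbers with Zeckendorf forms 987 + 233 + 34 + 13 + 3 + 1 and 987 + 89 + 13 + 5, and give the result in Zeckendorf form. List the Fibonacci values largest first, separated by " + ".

1597 + 610 + 144 + 13 + 1

The two numbers are 1271 and 1094, so their sum is 2365.
1597 ≤ 2365 < 2584, so take 1597; remainder 768
610 ≤ 768 < 987, so take 610; remainder 158
144 ≤ 158 < 233, so take 144; remainder 14
13 ≤ 14 < 21, so take 13; remainder 1
1 ≤ 1 < 2, so take 1; remainder 0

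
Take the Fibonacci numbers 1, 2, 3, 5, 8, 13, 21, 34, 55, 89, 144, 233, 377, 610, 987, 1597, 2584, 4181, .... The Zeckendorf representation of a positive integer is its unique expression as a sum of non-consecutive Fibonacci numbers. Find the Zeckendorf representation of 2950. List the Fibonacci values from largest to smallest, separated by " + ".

2584 + 233 + 89 + 34 + 8 + 2

Repeatedly subtract the largest Fibonacci number that fits:
largest Fibonacci ≤ 2950 is 2584; 2950 − 2584 = 366
largest Fibonacci ≤ 366 is 233; 366 − 233 = 133
largest Fibonacci ≤ 133 is 89; 133 − 89 = 44
largest Fibonacci ≤ 44 is 34; 44 − 34 = 10
largest Fibonacci ≤ 10 is 8; 10 − 8 = 2
largest Fibonacci ≤ 2 is 2; 2 − 2 = 0
So 2950 = 2584 + 233 + 89 + 34 + 8 + 2, with no two terms consecutive in the sequence.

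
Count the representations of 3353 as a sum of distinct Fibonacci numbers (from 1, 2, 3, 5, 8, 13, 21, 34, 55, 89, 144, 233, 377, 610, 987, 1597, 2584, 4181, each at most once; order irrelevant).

Each representation comes from the Zeckendorf form by replacing some F_k with F_{k−1} + F_{k−2} where possible.
3353 = 2584+610+144+13+2 = 2584+610+144+8+5+2 = 2584+610+89+55+13+2 = … (21 more), for 24 in all.

24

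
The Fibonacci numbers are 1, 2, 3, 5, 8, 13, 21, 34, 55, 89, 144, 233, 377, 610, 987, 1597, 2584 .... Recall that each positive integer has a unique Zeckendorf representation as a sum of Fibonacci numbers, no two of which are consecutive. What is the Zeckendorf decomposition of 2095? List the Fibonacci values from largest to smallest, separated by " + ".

1597 + 377 + 89 + 21 + 8 + 3

Repeatedly subtract the largest Fibonacci number that fits:
2095: greatest Fibonacci not exceeding it is 1597, leaving 498
498: greatest Fibonacci not exceeding it is 377, leaving 121
121: greatest Fibonacci not exceeding it is 89, leaving 32
32: greatest Fibonacci not exceeding it is 21, leaving 11
11: greatest Fibonacci not exceeding it is 8, leaving 3
3: greatest Fibonacci not exceeding it is 3, leaving 0
So 2095 = 1597 + 377 + 89 + 21 + 8 + 3, with no two terms consecutive in the sequence.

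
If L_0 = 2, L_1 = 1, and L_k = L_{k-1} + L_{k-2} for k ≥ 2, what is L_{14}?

Iterating the recurrence up to L_{7} = 29 and L_{6} = 18:
L_{8} = L_{7} + L_{6} = 29 + 18 = 47
L_{9} = L_{8} + L_{7} = 47 + 29 = 76
L_{10} = L_{9} + L_{8} = 76 + 47 = 123
L_{11} = L_{10} + L_{9} = 123 + 76 = 199
L_{12} = L_{11} + L_{10} = 199 + 123 = 322
L_{13} = L_{12} + L_{11} = 322 + 199 = 521
L_{14} = L_{13} + L_{12} = 521 + 322 = 843

843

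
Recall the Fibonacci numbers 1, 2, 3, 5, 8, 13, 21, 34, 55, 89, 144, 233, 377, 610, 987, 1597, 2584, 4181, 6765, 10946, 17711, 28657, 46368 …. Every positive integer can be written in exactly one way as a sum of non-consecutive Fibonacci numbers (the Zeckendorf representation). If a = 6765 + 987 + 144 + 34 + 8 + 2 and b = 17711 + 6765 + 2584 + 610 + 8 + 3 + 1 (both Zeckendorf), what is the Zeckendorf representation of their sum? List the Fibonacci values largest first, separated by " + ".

28657 + 6765 + 144 + 55 + 1

The two numbers are 7940 and 27682, so their sum is 35622.
28657 ≤ 35622 < 46368, so take 28657; remainder 6965
6765 ≤ 6965 < 10946, so take 6765; remainder 200
144 ≤ 200 < 233, so take 144; remainder 56
55 ≤ 56 < 89, so take 55; remainder 1
1 ≤ 1 < 2, so take 1; remainder 0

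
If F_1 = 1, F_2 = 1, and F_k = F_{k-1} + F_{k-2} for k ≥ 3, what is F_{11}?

Iterating the recurrence up to F_{5} = 5 and F_{4} = 3:
F_{6} = F_{5} + F_{4} = 5 + 3 = 8
F_{7} = F_{6} + F_{5} = 8 + 5 = 13
F_{8} = F_{7} + F_{6} = 13 + 8 = 21
F_{9} = F_{8} + F_{7} = 21 + 13 = 34
F_{10} = F_{9} + F_{8} = 34 + 21 = 55
F_{11} = F_{10} + F_{9} = 55 + 34 = 89

89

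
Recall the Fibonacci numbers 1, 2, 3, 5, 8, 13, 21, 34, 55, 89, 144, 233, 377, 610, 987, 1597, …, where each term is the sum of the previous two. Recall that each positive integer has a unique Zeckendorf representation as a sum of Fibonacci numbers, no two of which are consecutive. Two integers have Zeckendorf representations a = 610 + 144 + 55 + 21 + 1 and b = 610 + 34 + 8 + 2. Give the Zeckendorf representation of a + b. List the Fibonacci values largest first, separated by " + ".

The two numbers are 831 and 654, so their sum is 1485.
Repeatedly subtract the largest Fibonacci number that fits:
987 ≤ 1485 < 1597, so take 987; remainder 498
377 ≤ 498 < 610, so take 377; remainder 121
89 ≤ 121 < 144, so take 89; remainder 32
21 ≤ 32 < 34, so take 21; remainder 11
8 ≤ 11 < 13, so take 8; remainder 3
3 ≤ 3 < 5, so take 3; remainder 0

987 + 377 + 89 + 21 + 8 + 3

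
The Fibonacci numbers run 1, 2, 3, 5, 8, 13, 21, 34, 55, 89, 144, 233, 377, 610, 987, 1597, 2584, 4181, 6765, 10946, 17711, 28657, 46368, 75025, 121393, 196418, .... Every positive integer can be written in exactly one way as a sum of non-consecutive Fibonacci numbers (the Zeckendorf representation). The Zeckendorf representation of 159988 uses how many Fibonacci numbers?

Greedy algorithm:
159988 − 121393 = 38595
38595 − 28657 = 9938
9938 − 6765 = 3173
3173 − 2584 = 589
589 − 377 = 212
212 − 144 = 68
68 − 55 = 13
13 − 13 = 0
159988 = 121393 + 28657 + 6765 + 2584 + 377 + 144 + 55 + 13, which has 8 terms.

8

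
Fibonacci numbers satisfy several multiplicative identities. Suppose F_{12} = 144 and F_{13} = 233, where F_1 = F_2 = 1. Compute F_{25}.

By F_{2k+1} = F_k² + F_{k+1}²: F_{25} = 144² + 233² = 20736 + 54289 = 75025.

75025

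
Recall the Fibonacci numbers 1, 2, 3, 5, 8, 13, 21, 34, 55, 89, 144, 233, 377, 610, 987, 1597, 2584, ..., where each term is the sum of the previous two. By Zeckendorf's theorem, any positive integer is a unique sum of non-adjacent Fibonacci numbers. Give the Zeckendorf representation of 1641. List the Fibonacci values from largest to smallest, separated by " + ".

1597 + 34 + 8 + 2

subtract 1597 from 1641: 44 remains
subtract 34 from 44: 10 remains
subtract 8 from 10: 2 remains
subtract 2 from 2: 0 remains
So 1641 = 1597 + 34 + 8 + 2, with no two terms consecutive in the sequence.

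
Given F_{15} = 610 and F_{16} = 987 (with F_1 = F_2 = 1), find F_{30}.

By the doubling identity F_{2k} = F_k(2F_{k+1} − F_k): F_{30} = 610·(2·987 − 610) = 610·1364 = 832040.

832040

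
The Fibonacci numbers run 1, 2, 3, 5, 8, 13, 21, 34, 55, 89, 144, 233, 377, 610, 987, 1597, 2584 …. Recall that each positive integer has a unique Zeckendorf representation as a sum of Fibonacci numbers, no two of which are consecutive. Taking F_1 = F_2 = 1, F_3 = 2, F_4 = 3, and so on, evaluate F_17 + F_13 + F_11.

1919

F_17 + F_13 + F_11 = 1597 + 233 + 89 = 1919.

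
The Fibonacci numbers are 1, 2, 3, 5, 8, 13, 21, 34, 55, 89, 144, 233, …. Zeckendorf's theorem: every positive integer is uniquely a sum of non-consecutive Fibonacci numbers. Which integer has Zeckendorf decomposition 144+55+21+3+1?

144+55+21+3+1 = 224.

224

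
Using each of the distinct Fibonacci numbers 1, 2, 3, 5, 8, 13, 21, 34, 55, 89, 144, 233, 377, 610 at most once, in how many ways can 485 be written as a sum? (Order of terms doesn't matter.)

14

Each representation comes from the Zeckendorf form by replacing some F_k with F_{k−1} + F_{k−2} where possible.
485 = 377+89+13+5+1 = 377+89+13+3+2+1 = 377+55+34+13+5+1 = 233+144+89+13+5+1 = … (10 more), for 14 in all.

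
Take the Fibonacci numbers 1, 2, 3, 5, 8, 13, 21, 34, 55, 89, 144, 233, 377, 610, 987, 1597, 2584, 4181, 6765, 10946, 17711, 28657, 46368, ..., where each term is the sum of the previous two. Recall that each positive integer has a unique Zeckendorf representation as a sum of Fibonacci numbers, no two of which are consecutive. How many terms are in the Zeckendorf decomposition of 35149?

35149: greatest Fibonacci not exceeding it is 28657, leaving 6492
6492: greatest Fibonacci not exceeding it is 4181, leaving 2311
2311: greatest Fibonacci not exceeding it is 1597, leaving 714
714: greatest Fibonacci not exceeding it is 610, leaving 104
104: greatest Fibonacci not exceeding it is 89, leaving 15
15: greatest Fibonacci not exceeding it is 13, leaving 2
2: greatest Fibonacci not exceeding it is 2, leaving 0
35149 = 28657 + 4181 + 1597 + 610 + 89 + 13 + 2, which has 7 terms.

7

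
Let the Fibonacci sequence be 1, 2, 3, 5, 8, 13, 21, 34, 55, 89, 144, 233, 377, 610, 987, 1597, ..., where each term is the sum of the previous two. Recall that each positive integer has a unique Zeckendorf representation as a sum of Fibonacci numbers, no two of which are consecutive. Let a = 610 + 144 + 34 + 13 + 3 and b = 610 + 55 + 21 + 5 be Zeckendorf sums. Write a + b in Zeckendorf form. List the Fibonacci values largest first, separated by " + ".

The two numbers are 804 and 691, so their sum is 1495.
subtract 987 from 1495: 508 remains
subtract 377 from 508: 131 remains
subtract 89 from 131: 42 remains
subtract 34 from 42: 8 remains
subtract 8 from 8: 0 remains

987 + 377 + 89 + 34 + 8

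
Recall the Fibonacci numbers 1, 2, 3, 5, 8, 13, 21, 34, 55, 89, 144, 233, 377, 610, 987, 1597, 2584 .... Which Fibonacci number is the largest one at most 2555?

1597

1597 ≤ 2555 < 2584, so the largest Fibonacci number not exceeding 2555 is 1597.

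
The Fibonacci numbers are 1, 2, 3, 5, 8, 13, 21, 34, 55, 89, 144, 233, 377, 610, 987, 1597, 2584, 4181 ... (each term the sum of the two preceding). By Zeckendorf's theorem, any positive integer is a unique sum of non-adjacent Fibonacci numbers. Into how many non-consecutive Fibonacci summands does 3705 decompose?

6

Greedily peel off the largest Fibonacci term at each step:
2584 ≤ 3705 < 4181, so take 2584; remainder 1121
987 ≤ 1121 < 1597, so take 987; remainder 134
89 ≤ 134 < 144, so take 89; remainder 45
34 ≤ 45 < 55, so take 34; remainder 11
8 ≤ 11 < 13, so take 8; remainder 3
3 ≤ 3 < 5, so take 3; remainder 0
3705 = 2584 + 987 + 89 + 34 + 8 + 3, which has 6 terms.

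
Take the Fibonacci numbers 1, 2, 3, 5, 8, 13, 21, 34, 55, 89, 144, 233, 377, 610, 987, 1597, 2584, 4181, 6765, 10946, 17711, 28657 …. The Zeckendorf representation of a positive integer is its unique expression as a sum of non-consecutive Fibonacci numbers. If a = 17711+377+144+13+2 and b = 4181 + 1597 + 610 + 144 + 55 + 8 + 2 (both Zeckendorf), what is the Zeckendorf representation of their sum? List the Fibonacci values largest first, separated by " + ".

The two numbers are 18247 and 6597, so their sum is 24844.
largest Fibonacci ≤ 24844 is 17711; 24844 − 17711 = 7133
largest Fibonacci ≤ 7133 is 6765; 7133 − 6765 = 368
largest Fibonacci ≤ 368 is 233; 368 − 233 = 135
largest Fibonacci ≤ 135 is 89; 135 − 89 = 46
largest Fibonacci ≤ 46 is 34; 46 − 34 = 12
largest Fibonacci ≤ 12 is 8; 12 − 8 = 4
largest Fibonacci ≤ 4 is 3; 4 − 3 = 1
largest Fibonacci ≤ 1 is 1; 1 − 1 = 0

17711 + 6765 + 233 + 89 + 34 + 8 + 3 + 1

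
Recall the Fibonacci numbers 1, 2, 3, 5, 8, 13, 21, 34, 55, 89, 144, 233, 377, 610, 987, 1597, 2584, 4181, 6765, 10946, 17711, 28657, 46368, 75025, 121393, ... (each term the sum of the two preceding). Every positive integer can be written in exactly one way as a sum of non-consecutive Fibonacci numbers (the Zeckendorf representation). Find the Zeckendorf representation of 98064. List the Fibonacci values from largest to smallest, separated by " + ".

98064 − 75025 = 23039
23039 − 17711 = 5328
5328 − 4181 = 1147
1147 − 987 = 160
160 − 144 = 16
16 − 13 = 3
3 − 3 = 0
So 98064 = 75025 + 17711 + 4181 + 987 + 144 + 13 + 3, with no two terms consecutive in the sequence.

75025 + 17711 + 4181 + 987 + 144 + 13 + 3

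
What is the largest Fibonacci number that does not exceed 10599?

6765

6765 ≤ 10599 < 10946, so the largest Fibonacci number not exceeding 10599 is 6765.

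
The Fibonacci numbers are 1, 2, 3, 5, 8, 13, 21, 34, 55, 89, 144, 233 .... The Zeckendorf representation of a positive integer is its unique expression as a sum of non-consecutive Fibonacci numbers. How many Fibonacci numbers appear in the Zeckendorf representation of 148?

3

144 ≤ 148 < 233, so take 144; remainder 4
3 ≤ 4 < 5, so take 3; remainder 1
1 ≤ 1 < 2, so take 1; remainder 0
148 = 144 + 3 + 1, which has 3 terms.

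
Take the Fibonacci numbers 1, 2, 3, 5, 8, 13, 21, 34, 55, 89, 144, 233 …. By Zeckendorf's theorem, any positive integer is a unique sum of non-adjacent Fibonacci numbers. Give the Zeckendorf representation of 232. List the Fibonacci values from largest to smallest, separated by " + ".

subtract 144 from 232: 88 remains
subtract 55 from 88: 33 remains
subtract 21 from 33: 12 remains
subtract 8 from 12: 4 remains
subtract 3 from 4: 1 remains
subtract 1 from 1: 0 remains
So 232 = 144 + 55 + 21 + 8 + 3 + 1, with no two terms consecutive in the sequence.

144 + 55 + 21 + 8 + 3 + 1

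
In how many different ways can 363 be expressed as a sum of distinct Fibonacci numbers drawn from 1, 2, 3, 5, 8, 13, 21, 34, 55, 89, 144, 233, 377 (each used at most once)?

Starting from the Zeckendorf form and repeatedly splitting a term F_k into F_{k−1} + F_{k−2} (when neither is already used) reaches every representation.
363 = 233+89+34+5+2 = 233+89+21+13+5+2 = 233+55+34+21+13+5+2 = 144+89+55+34+21+13+5+2 — 4 representations.

4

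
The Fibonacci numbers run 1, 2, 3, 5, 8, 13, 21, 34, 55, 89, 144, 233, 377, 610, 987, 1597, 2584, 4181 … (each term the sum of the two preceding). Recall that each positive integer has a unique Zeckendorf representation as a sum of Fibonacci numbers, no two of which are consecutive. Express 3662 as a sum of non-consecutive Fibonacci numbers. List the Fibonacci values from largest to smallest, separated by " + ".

Greedy algorithm:
largest Fibonacci ≤ 3662 is 2584; 3662 − 2584 = 1078
largest Fibonacci ≤ 1078 is 987; 1078 − 987 = 91
largest Fibonacci ≤ 91 is 89; 91 − 89 = 2
largest Fibonacci ≤ 2 is 2; 2 − 2 = 0
So 3662 = 2584 + 987 + 89 + 2, with no two terms consecutive in the sequence.

2584 + 987 + 89 + 2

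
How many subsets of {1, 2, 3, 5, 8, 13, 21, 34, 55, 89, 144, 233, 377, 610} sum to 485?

Each representation comes from the Zeckendorf form by replacing some F_k with F_{k−1} + F_{k−2} where possible.
485 = 377+89+13+5+1 = 377+89+13+3+2+1 = 377+55+34+13+5+1 = 233+144+89+13+5+1 = … (10 more), for 14 in all.

14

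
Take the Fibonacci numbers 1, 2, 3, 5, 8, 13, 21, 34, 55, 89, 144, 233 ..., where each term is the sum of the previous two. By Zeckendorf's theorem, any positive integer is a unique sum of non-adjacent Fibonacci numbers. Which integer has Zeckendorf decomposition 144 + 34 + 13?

191

144 + 34 + 13 = 191.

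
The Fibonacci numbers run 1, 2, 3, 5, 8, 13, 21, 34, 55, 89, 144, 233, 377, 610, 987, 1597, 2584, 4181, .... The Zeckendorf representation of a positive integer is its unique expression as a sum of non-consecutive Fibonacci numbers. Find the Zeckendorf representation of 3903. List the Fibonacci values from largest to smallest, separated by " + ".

Greedy algorithm:
subtract 2584 from 3903: 1319 remains
subtract 987 from 1319: 332 remains
subtract 233 from 332: 99 remains
subtract 89 from 99: 10 remains
subtract 8 from 10: 2 remains
subtract 2 from 2: 0 remains
So 3903 = 2584 + 987 + 233 + 89 + 8 + 2, with no two terms consecutive in the sequence.

2584 + 987 + 233 + 89 + 8 + 2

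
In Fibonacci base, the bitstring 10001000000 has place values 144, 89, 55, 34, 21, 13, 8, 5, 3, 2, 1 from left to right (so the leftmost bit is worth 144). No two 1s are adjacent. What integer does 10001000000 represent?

Summing the place values of the 1 bits: 144 + 21 = 165.

165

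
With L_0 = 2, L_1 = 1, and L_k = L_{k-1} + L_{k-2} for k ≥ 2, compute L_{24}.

103682

Iterating the recurrence up to L_{20} = 15127 and L_{19} = 9349:
L_{21} = L_{20} + L_{19} = 15127 + 9349 = 24476
L_{22} = L_{21} + L_{20} = 24476 + 15127 = 39603
L_{23} = L_{22} + L_{21} = 39603 + 24476 = 64079
L_{24} = L_{23} + L_{22} = 64079 + 39603 = 103682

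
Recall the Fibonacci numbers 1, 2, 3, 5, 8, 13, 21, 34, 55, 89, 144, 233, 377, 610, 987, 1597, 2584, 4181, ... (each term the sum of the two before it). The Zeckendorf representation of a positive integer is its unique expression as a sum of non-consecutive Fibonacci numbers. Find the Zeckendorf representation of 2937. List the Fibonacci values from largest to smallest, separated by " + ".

2937: greatest Fibonacci not exceeding it is 2584, leaving 353
353: greatest Fibonacci not exceeding it is 233, leaving 120
120: greatest Fibonacci not exceeding it is 89, leaving 31
31: greatest Fibonacci not exceeding it is 21, leaving 10
10: greatest Fibonacci not exceeding it is 8, leaving 2
2: greatest Fibonacci not exceeding it is 2, leaving 0
So 2937 = 2584 + 233 + 89 + 21 + 8 + 2, with no two terms consecutive in the sequence.

2584 + 233 + 89 + 21 + 8 + 2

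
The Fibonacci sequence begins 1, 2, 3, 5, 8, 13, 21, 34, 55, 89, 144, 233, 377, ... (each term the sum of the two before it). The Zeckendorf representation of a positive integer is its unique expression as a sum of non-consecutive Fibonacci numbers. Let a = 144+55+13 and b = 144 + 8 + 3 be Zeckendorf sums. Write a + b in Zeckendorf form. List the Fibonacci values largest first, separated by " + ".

The two numbers are 212 and 155, so their sum is 367.
Greedy algorithm:
367: greatest Fibonacci not exceeding it is 233, leaving 134
134: greatest Fibonacci not exceeding it is 89, leaving 45
45: greatest Fibonacci not exceeding it is 34, leaving 11
11: greatest Fibonacci not exceeding it is 8, leaving 3
3: greatest Fibonacci not exceeding it is 3, leaving 0

233 + 89 + 34 + 8 + 3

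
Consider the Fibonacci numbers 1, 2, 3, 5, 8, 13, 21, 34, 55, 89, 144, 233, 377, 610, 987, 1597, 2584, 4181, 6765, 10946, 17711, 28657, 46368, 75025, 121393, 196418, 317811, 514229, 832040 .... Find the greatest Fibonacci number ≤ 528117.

514229

514229 ≤ 528117 < 832040, so the largest Fibonacci number not exceeding 528117 is 514229.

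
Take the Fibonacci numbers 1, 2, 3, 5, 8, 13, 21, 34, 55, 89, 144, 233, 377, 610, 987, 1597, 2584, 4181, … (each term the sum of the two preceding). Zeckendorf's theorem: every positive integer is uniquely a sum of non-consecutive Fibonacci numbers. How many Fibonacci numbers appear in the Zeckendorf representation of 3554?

Repeatedly subtract the largest Fibonacci number that fits:
3554 − 2584 = 970
970 − 610 = 360
360 − 233 = 127
127 − 89 = 38
38 − 34 = 4
4 − 3 = 1
1 − 1 = 0
3554 = 2584 + 610 + 233 + 89 + 34 + 3 + 1, which has 7 terms.

7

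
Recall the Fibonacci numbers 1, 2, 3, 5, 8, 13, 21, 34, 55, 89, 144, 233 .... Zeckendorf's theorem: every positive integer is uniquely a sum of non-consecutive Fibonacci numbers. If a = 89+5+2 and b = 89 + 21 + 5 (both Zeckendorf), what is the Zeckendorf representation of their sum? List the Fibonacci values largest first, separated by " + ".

The two numbers are 96 and 115, so their sum is 211.
subtract 144 from 211: 67 remains
subtract 55 from 67: 12 remains
subtract 8 from 12: 4 remains
subtract 3 from 4: 1 remains
subtract 1 from 1: 0 remains

144 + 55 + 8 + 3 + 1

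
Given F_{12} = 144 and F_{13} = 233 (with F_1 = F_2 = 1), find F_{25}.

75025

By F_{2k+1} = F_k² + F_{k+1}²: F_{25} = 144² + 233² = 20736 + 54289 = 75025.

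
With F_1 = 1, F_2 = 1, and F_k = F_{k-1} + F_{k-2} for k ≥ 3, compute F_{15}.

Iterating the recurrence up to F_{8} = 21 and F_{7} = 13:
F_{9} = F_{8} + F_{7} = 21 + 13 = 34
F_{10} = F_{9} + F_{8} = 34 + 21 = 55
F_{11} = F_{10} + F_{9} = 55 + 34 = 89
F_{12} = F_{11} + F_{10} = 89 + 55 = 144
F_{13} = F_{12} + F_{11} = 144 + 89 = 233
F_{14} = F_{13} + F_{12} = 233 + 144 = 377
F_{15} = F_{14} + F_{13} = 377 + 233 = 610

610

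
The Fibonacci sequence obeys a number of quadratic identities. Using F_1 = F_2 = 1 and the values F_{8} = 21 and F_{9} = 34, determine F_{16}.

987

By the doubling identity F_{2k} = F_k(2F_{k+1} − F_k): F_{16} = 21·(2·34 − 21) = 21·47 = 987.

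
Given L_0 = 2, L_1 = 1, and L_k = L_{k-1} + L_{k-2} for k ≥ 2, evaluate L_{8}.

Iterating the recurrence up to L_{3} = 4 and L_{2} = 3:
L_{4} = L_{3} + L_{2} = 4 + 3 = 7
L_{5} = L_{4} + L_{3} = 7 + 4 = 11
L_{6} = L_{5} + L_{4} = 11 + 7 = 18
L_{7} = L_{6} + L_{5} = 18 + 11 = 29
L_{8} = L_{7} + L_{6} = 29 + 18 = 47

47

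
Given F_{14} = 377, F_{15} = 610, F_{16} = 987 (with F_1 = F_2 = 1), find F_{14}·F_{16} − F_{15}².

377·987 − 610² = 372099 − 372100 = -1. (Cassini's identity: F_{k−1}F_{k+1} − F_k² = (−1)^k.)

-1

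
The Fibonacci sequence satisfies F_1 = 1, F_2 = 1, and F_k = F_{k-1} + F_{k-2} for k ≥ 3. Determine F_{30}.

832040

Iterating the recurrence up to F_{26} = 121393 and F_{25} = 75025:
F_{27} = F_{26} + F_{25} = 121393 + 75025 = 196418
F_{28} = F_{27} + F_{26} = 196418 + 121393 = 317811
F_{29} = F_{28} + F_{27} = 317811 + 196418 = 514229
F_{30} = F_{29} + F_{28} = 514229 + 317811 = 832040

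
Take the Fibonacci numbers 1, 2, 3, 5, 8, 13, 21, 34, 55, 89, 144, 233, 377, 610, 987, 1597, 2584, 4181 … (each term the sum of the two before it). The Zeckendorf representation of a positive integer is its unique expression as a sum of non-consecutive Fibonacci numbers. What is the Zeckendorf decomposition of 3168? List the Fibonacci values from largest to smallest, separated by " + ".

2584 + 377 + 144 + 55 + 8

3168 − 2584 = 584
584 − 377 = 207
207 − 144 = 63
63 − 55 = 8
8 − 8 = 0
So 3168 = 2584 + 377 + 144 + 55 + 8, with no two terms consecutive in the sequence.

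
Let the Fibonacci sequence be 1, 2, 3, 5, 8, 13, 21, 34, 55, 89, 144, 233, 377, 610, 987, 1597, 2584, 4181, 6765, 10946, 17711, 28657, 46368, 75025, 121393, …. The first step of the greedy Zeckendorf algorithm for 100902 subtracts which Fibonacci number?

75025 ≤ 100902 < 121393, so the largest Fibonacci number not exceeding 100902 is 75025.

75025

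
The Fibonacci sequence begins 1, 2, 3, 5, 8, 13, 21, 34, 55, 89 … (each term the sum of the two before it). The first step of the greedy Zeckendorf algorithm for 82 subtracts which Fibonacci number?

55 ≤ 82 < 89, so the largest Fibonacci number not exceeding 82 is 55.

55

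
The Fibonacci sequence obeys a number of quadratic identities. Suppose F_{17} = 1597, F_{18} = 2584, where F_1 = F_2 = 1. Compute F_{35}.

9227465

By the addition formula F_{m+n} = F_m F_{n+1} + F_{m−1} F_n with m=18, n=17: F_{35} = 2584·2584 + 1597·1597 = 6677056 + 2550409 = 9227465.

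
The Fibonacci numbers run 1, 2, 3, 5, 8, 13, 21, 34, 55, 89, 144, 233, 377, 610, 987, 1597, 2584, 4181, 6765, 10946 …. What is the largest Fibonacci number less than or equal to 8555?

6765

6765 ≤ 8555 < 10946, so the largest Fibonacci number not exceeding 8555 is 6765.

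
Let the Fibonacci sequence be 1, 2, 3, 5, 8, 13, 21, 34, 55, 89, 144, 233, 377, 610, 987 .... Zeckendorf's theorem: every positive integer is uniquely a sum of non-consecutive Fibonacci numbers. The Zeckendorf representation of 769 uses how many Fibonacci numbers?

subtract 610 from 769: 159 remains
subtract 144 from 159: 15 remains
subtract 13 from 15: 2 remains
subtract 2 from 2: 0 remains
769 = 610 + 144 + 13 + 2, which has 4 terms.

4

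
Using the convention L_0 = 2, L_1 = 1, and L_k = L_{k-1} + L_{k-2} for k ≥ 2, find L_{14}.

Iterating the recurrence up to L_{8} = 47 and L_{7} = 29:
L_{9} = L_{8} + L_{7} = 47 + 29 = 76
L_{10} = L_{9} + L_{8} = 76 + 47 = 123
L_{11} = L_{10} + L_{9} = 123 + 76 = 199
L_{12} = L_{11} + L_{10} = 199 + 123 = 322
L_{13} = L_{12} + L_{11} = 322 + 199 = 521
L_{14} = L_{13} + L_{12} = 521 + 322 = 843

843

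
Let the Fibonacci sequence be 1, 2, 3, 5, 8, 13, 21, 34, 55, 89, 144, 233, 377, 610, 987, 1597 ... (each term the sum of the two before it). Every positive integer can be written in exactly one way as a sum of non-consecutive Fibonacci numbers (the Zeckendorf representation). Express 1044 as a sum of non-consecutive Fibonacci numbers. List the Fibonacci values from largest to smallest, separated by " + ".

987 + 55 + 2

subtract 987 from 1044: 57 remains
subtract 55 from 57: 2 remains
subtract 2 from 2: 0 remains
So 1044 = 987 + 55 + 2, with no two terms consecutive in the sequence.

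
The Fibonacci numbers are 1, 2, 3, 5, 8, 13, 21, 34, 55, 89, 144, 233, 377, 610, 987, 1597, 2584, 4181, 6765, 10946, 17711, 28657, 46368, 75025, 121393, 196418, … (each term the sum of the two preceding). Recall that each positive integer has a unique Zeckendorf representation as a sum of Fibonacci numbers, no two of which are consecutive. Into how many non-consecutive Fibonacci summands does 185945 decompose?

Repeatedly subtract the largest Fibonacci number that fits:
subtract 121393 from 185945: 64552 remains
subtract 46368 from 64552: 18184 remains
subtract 17711 from 18184: 473 remains
subtract 377 from 473: 96 remains
subtract 89 from 96: 7 remains
subtract 5 from 7: 2 remains
subtract 2 from 2: 0 remains
185945 = 121393 + 46368 + 17711 + 377 + 89 + 5 + 2, which has 7 terms.

7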